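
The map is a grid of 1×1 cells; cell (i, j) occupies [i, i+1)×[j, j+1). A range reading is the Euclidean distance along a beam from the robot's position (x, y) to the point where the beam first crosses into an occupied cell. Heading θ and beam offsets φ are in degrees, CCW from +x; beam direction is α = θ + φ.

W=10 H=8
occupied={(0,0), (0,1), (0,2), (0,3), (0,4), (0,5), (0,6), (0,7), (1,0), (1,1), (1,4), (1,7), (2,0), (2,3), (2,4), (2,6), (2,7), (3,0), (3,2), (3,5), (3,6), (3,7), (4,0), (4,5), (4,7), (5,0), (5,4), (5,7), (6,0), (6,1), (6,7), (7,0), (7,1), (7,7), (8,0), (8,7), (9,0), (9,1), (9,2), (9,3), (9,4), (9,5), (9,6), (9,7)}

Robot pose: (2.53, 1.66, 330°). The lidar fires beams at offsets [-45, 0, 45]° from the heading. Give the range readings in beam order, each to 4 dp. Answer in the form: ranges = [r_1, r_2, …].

beam 1: φ=-45°, α=285°
  dir = (cos 285°, sin 285°) = (0.2588, -0.9659); from cell (2,1)
  next x-line at t=1.8159, next y-line at t=0.6833; Δt_x=3.8637, Δt_y=1.0353
    y: enter (2,0) at t=0.6833 ← occupied
  → r_1 = 0.6833
beam 2: φ=0°, α=330°
  dir = (cos 330°, sin 330°) = (0.8660, -0.5000); from cell (2,1)
  next x-line at t=0.5427, next y-line at t=1.3200; Δt_x=1.1547, Δt_y=2.0000
    x: enter (3,1) at t=0.5427
    y: enter (3,0) at t=1.3200 ← occupied
  → r_2 = 1.3200
beam 3: φ=45°, α=15°
  dir = (cos 15°, sin 15°) = (0.9659, 0.2588); from cell (2,1)
  next x-line at t=0.4866, next y-line at t=1.3137; Δt_x=1.0353, Δt_y=3.8637
    x: enter (3,1) at t=0.4866
    y: enter (3,2) at t=1.3137 ← occupied
  → r_3 = 1.3137

ranges = [0.6833, 1.3200, 1.3137]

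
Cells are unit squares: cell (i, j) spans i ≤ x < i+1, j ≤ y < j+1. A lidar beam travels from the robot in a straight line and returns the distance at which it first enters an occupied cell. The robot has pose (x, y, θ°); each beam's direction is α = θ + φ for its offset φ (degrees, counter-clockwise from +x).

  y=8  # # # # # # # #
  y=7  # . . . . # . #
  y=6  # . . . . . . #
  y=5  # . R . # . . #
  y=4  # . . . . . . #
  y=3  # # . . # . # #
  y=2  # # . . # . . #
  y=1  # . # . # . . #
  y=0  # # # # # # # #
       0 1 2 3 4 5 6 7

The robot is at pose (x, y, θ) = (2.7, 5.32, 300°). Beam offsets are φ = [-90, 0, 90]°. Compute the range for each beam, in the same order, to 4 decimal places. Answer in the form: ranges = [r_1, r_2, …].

beam 1: φ=-90°, α=210°
  cosα=-0.8660 sinα=-0.5000 | (2,5) | tMaxX 0.8083 tMaxY 0.6400 | tΔX 1.1547 tΔY 2.0000
    t=0.6400 [y] (2,4)
    t=0.8083 [x] (1,4)
    t=1.9630 [x] (0,4) — stop
  → r_1 = 1.9630
beam 2: φ=0°, α=300°
  cosα=0.5000 sinα=-0.8660 | (2,5) | tMaxX 0.6000 tMaxY 0.3695 | tΔX 2.0000 tΔY 1.1547
    t=0.3695 [y] (2,4)
    t=0.6000 [x] (3,4)
    t=1.5242 [y] (3,3)
    t=2.6000 [x] (4,3) — stop
  → r_2 = 2.6000
beam 3: φ=90°, α=30°
  cosα=0.8660 sinα=0.5000 | (2,5) | tMaxX 0.3464 tMaxY 1.3600 | tΔX 1.1547 tΔY 2.0000
    t=0.3464 [x] (3,5)
    t=1.3600 [y] (3,6)
    t=1.5011 [x] (4,6)
    t=2.6558 [x] (5,6)
    t=3.3600 [y] (5,7) — stop
  → r_3 = 3.3600

ranges = [1.9630, 2.6000, 3.3600]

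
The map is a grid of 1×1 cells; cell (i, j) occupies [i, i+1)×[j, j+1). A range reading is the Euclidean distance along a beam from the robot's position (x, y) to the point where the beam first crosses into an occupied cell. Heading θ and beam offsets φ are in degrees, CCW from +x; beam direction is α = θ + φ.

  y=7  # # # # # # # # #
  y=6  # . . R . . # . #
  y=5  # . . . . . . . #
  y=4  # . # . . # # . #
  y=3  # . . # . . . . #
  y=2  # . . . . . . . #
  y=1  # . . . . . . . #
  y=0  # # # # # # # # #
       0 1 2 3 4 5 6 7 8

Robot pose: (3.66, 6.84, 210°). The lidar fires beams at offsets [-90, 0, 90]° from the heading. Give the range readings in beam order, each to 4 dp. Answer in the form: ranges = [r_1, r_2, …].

beam 1: φ=-90°, α=120°
  cosα=-0.5000 sinα=0.8660 | (3,6) | tMaxX 1.3200 tMaxY 0.1848 | tΔX 2.0000 tΔY 1.1547
    t=0.1848 [y] (3,7) — stop
  → r_1 = 0.1848
beam 2: φ=0°, α=210°
  cosα=-0.8660 sinα=-0.5000 | (3,6) | tMaxX 0.7621 tMaxY 1.6800 | tΔX 1.1547 tΔY 2.0000
    t=0.7621 [x] (2,6)
    t=1.6800 [y] (2,5)
    t=1.9168 [x] (1,5)
    t=3.0715 [x] (0,5) — stop
  → r_2 = 3.0715
beam 3: φ=90°, α=300°
  cosα=0.5000 sinα=-0.8660 | (3,6) | tMaxX 0.6800 tMaxY 0.9699 | tΔX 2.0000 tΔY 1.1547
    t=0.6800 [x] (4,6)
    t=0.9699 [y] (4,5)
    t=2.1246 [y] (4,4)
    t=2.6800 [x] (5,4) — stop
  → r_3 = 2.6800

ranges = [0.1848, 3.0715, 2.6800]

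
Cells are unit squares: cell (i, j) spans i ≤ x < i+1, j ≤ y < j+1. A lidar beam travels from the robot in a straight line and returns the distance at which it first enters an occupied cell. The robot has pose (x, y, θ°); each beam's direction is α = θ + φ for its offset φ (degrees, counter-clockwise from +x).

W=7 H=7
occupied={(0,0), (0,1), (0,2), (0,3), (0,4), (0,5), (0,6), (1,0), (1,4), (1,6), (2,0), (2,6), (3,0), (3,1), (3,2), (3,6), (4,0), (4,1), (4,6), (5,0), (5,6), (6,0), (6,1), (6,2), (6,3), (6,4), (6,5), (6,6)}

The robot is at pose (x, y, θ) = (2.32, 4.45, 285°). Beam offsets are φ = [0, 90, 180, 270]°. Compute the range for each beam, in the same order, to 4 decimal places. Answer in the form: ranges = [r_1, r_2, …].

ranges = [2.6273, 3.8098, 1.6047, 0.3313]

beam 1: φ=0°, α=285°
  direction (0.2588, -0.9659); cell (2,4); t to first gridline: x 2.6273, y 0.4659 (then +3.8637 / +1.0353)
    (2,3) via y @ 0.4659
    (2,2) via y @ 1.5012
    (2,1) via y @ 2.5364
    (3,1) via x @ 2.6273  # hit
  → r_1 = 2.6273
beam 2: φ=90°, α=15°
  direction (0.9659, 0.2588); cell (2,4); t to first gridline: x 0.7040, y 2.1250 (then +1.0353 / +3.8637)
    (3,4) via x @ 0.7040
    (4,4) via x @ 1.7393
    (4,5) via y @ 2.1250
    (5,5) via x @ 2.7745
    (6,5) via x @ 3.8098  # hit
  → r_2 = 3.8098
beam 3: φ=180°, α=105°
  direction (-0.2588, 0.9659); cell (2,4); t to first gridline: x 1.2364, y 0.5694 (then +3.8637 / +1.0353)
    (2,5) via y @ 0.5694
    (1,5) via x @ 1.2364
    (1,6) via y @ 1.6047  # hit
  → r_3 = 1.6047
beam 4: φ=270°, α=195°
  direction (-0.9659, -0.2588); cell (2,4); t to first gridline: x 0.3313, y 1.7387 (then +1.0353 / +3.8637)
    (1,4) via x @ 0.3313  # hit
  → r_4 = 0.3313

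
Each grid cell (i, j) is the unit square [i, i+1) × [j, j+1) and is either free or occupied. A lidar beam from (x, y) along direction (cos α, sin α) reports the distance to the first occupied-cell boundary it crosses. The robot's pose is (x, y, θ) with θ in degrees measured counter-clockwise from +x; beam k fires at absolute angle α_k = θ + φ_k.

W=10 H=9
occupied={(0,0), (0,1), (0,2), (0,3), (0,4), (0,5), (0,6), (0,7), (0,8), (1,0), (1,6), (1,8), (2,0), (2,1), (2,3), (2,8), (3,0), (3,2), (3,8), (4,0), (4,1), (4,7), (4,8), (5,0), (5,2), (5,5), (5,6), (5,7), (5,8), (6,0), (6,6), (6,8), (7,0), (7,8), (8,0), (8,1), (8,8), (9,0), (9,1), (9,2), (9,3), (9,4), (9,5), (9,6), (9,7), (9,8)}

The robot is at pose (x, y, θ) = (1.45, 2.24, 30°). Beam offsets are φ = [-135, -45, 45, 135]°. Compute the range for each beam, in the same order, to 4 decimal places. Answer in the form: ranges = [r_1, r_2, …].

ranges = [1.2837, 0.9273, 5.9632, 0.4659]

beam 1: φ=-135°, α=255°
  dir = (cos 255°, sin 255°) = (-0.2588, -0.9659); from cell (1,2)
  next x-line at t=1.7387, next y-line at t=0.2485; Δt_x=3.8637, Δt_y=1.0353
    y: enter (1,1) at t=0.2485
    y: enter (1,0) at t=1.2837 ← occupied
  → r_1 = 1.2837
beam 2: φ=-45°, α=345°
  dir = (cos 345°, sin 345°) = (0.9659, -0.2588); from cell (1,2)
  next x-line at t=0.5694, next y-line at t=0.9273; Δt_x=1.0353, Δt_y=3.8637
    x: enter (2,2) at t=0.5694
    y: enter (2,1) at t=0.9273 ← occupied
  → r_2 = 0.9273
beam 3: φ=45°, α=75°
  dir = (cos 75°, sin 75°) = (0.2588, 0.9659); from cell (1,2)
  next x-line at t=2.1250, next y-line at t=0.7868; Δt_x=3.8637, Δt_y=1.0353
    y: enter (1,3) at t=0.7868
    y: enter (1,4) at t=1.8221
    x: enter (2,4) at t=2.1250
    y: enter (2,5) at t=2.8574
    y: enter (2,6) at t=3.8926
    y: enter (2,7) at t=4.9279
    y: enter (2,8) at t=5.9632 ← occupied
  → r_3 = 5.9632
beam 4: φ=135°, α=165°
  dir = (cos 165°, sin 165°) = (-0.9659, 0.2588); from cell (1,2)
  next x-line at t=0.4659, next y-line at t=2.9364; Δt_x=1.0353, Δt_y=3.8637
    x: enter (0,2) at t=0.4659 ← occupied
  → r_4 = 0.4659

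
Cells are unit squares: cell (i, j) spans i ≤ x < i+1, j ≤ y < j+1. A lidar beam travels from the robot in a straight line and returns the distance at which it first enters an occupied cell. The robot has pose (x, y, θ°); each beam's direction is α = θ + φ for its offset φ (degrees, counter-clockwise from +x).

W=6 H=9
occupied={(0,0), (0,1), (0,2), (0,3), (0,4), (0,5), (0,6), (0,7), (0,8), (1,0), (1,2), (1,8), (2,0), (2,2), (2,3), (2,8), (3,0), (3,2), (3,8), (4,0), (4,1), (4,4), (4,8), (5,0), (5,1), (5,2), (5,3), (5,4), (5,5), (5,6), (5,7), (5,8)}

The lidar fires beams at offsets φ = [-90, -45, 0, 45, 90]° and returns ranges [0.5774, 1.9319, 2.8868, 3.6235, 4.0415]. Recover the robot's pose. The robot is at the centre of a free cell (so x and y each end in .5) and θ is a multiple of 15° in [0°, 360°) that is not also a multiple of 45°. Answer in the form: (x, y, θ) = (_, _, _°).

(x, y, θ) = (4.5, 5.5, 120°)

The pose lattice has 22·16 = 352 candidates. Test each by forward raycasting.
  (1.5, 1.5, 75°): beam 1 = 1.9319 ≠ 0.5774 ✗
  (2.5, 4.5, 300°): beam 1 = 1.7321 ≠ 0.5774 ✗
  (4.5, 5.5, 210°): beam 1 = 2.8868 ≠ 0.5774 ✗
  (2.5, 5.5, 120°): beam 1 = 2.8868 ≠ 0.5774 ✗
  (4.5, 6.5, 75°): beam 1 = 0.5176 ≠ 0.5774 ✗
  …
  (4.5, 5.5, 120°): r_1=0.5774, r_2=1.9319, r_3=2.8868, r_4=3.6235, r_5=4.0415 — all match ✓
Unique over the lattice → pose = (4.5, 5.5, 120°).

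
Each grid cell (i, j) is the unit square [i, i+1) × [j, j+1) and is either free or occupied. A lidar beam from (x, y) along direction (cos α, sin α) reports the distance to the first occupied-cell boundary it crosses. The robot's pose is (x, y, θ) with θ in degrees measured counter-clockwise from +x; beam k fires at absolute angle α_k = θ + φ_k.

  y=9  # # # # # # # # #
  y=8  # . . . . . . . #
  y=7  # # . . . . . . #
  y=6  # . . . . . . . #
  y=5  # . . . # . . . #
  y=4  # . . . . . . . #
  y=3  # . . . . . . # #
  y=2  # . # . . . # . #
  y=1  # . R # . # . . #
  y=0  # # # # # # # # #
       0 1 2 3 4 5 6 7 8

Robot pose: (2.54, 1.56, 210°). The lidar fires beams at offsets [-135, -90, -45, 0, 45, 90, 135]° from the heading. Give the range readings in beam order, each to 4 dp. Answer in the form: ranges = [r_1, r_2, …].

beam 1: φ=-135°, α=75°
  d=(0.2588,0.9659)  start (2,1)  tX=1.7773 tY=0.4555  stride 1/|dx|=3.8637 1/|dy|=1.0353
    cross y-line → (2,2), t=0.4555 (wall)
  → r_1 = 0.4555
beam 2: φ=-90°, α=120°
  d=(-0.5000,0.8660)  start (2,1)  tX=1.0800 tY=0.5081  stride 1/|dx|=2.0000 1/|dy|=1.1547
    cross y-line → (2,2), t=0.5081 (wall)
  → r_2 = 0.5081
beam 3: φ=-45°, α=165°
  d=(-0.9659,0.2588)  start (2,1)  tX=0.5590 tY=1.7000  stride 1/|dx|=1.0353 1/|dy|=3.8637
    cross x-line → (1,1), t=0.5590
    cross x-line → (0,1), t=1.5943 (wall)
  → r_3 = 1.5943
beam 4: φ=0°, α=210°
  d=(-0.8660,-0.5000)  start (2,1)  tX=0.6235 tY=1.1200  stride 1/|dx|=1.1547 1/|dy|=2.0000
    cross x-line → (1,1), t=0.6235
    cross y-line → (1,0), t=1.1200 (wall)
  → r_4 = 1.1200
beam 5: φ=45°, α=255°
  d=(-0.2588,-0.9659)  start (2,1)  tX=2.0864 tY=0.5798  stride 1/|dx|=3.8637 1/|dy|=1.0353
    cross y-line → (2,0), t=0.5798 (wall)
  → r_5 = 0.5798
beam 6: φ=90°, α=300°
  d=(0.5000,-0.8660)  start (2,1)  tX=0.9200 tY=0.6466  stride 1/|dx|=2.0000 1/|dy|=1.1547
    cross y-line → (2,0), t=0.6466 (wall)
  → r_6 = 0.6466
beam 7: φ=135°, α=345°
  d=(0.9659,-0.2588)  start (2,1)  tX=0.4762 tY=2.1637  stride 1/|dx|=1.0353 1/|dy|=3.8637
    cross x-line → (3,1), t=0.4762 (wall)
  → r_7 = 0.4762

ranges = [0.4555, 0.5081, 1.5943, 1.1200, 0.5798, 0.6466, 0.4762]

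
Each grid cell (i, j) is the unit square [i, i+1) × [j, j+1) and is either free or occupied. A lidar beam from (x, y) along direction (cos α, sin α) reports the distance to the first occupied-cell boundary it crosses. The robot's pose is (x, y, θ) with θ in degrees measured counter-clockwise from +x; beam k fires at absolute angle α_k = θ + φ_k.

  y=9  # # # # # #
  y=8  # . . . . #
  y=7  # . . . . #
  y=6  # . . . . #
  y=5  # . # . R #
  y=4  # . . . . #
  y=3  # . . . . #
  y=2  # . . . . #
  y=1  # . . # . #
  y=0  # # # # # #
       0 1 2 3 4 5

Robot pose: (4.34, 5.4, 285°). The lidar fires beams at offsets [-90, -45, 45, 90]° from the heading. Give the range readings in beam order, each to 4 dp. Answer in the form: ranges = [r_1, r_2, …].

ranges = [1.3873, 5.0807, 0.7621, 0.6833]

beam 1: φ=-90°, α=195°
  cosα=-0.9659 sinα=-0.2588 | (4,5) | tMaxX 0.3520 tMaxY 1.5455 | tΔX 1.0353 tΔY 3.8637
    t=0.3520 [x] (3,5)
    t=1.3873 [x] (2,5) — stop
  → r_1 = 1.3873
beam 2: φ=-45°, α=240°
  cosα=-0.5000 sinα=-0.8660 | (4,5) | tMaxX 0.6800 tMaxY 0.4619 | tΔX 2.0000 tΔY 1.1547
    t=0.4619 [y] (4,4)
    t=0.6800 [x] (3,4)
    t=1.6166 [y] (3,3)
    t=2.6800 [x] (2,3)
    t=2.7713 [y] (2,2)
    t=3.9260 [y] (2,1)
    t=4.6800 [x] (1,1)
    t=5.0807 [y] (1,0) — stop
  → r_2 = 5.0807
beam 3: φ=45°, α=330°
  cosα=0.8660 sinα=-0.5000 | (4,5) | tMaxX 0.7621 tMaxY 0.8000 | tΔX 1.1547 tΔY 2.0000
    t=0.7621 [x] (5,5) — stop
  → r_3 = 0.7621
beam 4: φ=90°, α=15°
  cosα=0.9659 sinα=0.2588 | (4,5) | tMaxX 0.6833 tMaxY 2.3182 | tΔX 1.0353 tΔY 3.8637
    t=0.6833 [x] (5,5) — stop
  → r_4 = 0.6833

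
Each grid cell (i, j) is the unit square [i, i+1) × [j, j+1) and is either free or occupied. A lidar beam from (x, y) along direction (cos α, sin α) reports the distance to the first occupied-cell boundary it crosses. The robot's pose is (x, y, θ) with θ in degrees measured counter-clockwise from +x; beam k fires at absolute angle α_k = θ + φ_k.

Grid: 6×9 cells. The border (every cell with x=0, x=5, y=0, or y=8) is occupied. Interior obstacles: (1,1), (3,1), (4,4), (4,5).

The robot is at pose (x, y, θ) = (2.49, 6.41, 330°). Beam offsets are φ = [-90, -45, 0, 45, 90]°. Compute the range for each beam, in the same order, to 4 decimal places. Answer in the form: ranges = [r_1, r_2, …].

beam 1: φ=-90°, α=240°
  direction (-0.5000, -0.8660); cell (2,6); t to first gridline: x 0.9800, y 0.4734 (then +2.0000 / +1.1547)
    (2,5) via y @ 0.4734
    (1,5) via x @ 0.9800
    (1,4) via y @ 1.6281
    (1,3) via y @ 2.7828
    (0,3) via x @ 2.9800  # hit
  → r_1 = 2.9800
beam 2: φ=-45°, α=285°
  direction (0.2588, -0.9659); cell (2,6); t to first gridline: x 1.9705, y 0.4245 (then +3.8637 / +1.0353)
    (2,5) via y @ 0.4245
    (2,4) via y @ 1.4597
    (3,4) via x @ 1.9705
    (3,3) via y @ 2.4950
    (3,2) via y @ 3.5303
    (3,1) via y @ 4.5656  # hit
  → r_2 = 4.5656
beam 3: φ=0°, α=330°
  direction (0.8660, -0.5000); cell (2,6); t to first gridline: x 0.5889, y 0.8200 (then +1.1547 / +2.0000)
    (3,6) via x @ 0.5889
    (3,5) via y @ 0.8200
    (4,5) via x @ 1.7436  # hit
  → r_3 = 1.7436
beam 4: φ=45°, α=15°
  direction (0.9659, 0.2588); cell (2,6); t to first gridline: x 0.5280, y 2.2796 (then +1.0353 / +3.8637)
    (3,6) via x @ 0.5280
    (4,6) via x @ 1.5633
    (4,7) via y @ 2.2796
    (5,7) via x @ 2.5985  # hit
  → r_4 = 2.5985
beam 5: φ=90°, α=60°
  direction (0.5000, 0.8660); cell (2,6); t to first gridline: x 1.0200, y 0.6813 (then +2.0000 / +1.1547)
    (2,7) via y @ 0.6813
    (3,7) via x @ 1.0200
    (3,8) via y @ 1.8360  # hit
  → r_5 = 1.8360

ranges = [2.9800, 4.5656, 1.7436, 2.5985, 1.8360]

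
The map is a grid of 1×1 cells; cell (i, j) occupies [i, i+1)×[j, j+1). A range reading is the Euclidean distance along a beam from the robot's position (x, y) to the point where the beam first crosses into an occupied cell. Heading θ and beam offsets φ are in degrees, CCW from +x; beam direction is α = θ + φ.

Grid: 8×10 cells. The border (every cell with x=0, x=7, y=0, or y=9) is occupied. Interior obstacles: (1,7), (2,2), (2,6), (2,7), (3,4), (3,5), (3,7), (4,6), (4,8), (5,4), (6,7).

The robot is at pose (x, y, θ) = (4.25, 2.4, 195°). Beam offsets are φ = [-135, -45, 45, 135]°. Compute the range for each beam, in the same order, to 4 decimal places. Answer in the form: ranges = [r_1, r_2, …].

beam 1: φ=-135°, α=60°
  dir = (cos 60°, sin 60°) = (0.5000, 0.8660); from cell (4,2)
  next x-line at t=1.5000, next y-line at t=0.6928; Δt_x=2.0000, Δt_y=1.1547
    y: enter (4,3) at t=0.6928
    x: enter (5,3) at t=1.5000
    y: enter (5,4) at t=1.8475 ← occupied
  → r_1 = 1.8475
beam 2: φ=-45°, α=150°
  dir = (cos 150°, sin 150°) = (-0.8660, 0.5000); from cell (4,2)
  next x-line at t=0.2887, next y-line at t=1.2000; Δt_x=1.1547, Δt_y=2.0000
    x: enter (3,2) at t=0.2887
    y: enter (3,3) at t=1.2000
    x: enter (2,3) at t=1.4434
    x: enter (1,3) at t=2.5981
    y: enter (1,4) at t=3.2000
    x: enter (0,4) at t=3.7528 ← occupied
  → r_2 = 3.7528
beam 3: φ=45°, α=240°
  dir = (cos 240°, sin 240°) = (-0.5000, -0.8660); from cell (4,2)
  next x-line at t=0.5000, next y-line at t=0.4619; Δt_x=2.0000, Δt_y=1.1547
    y: enter (4,1) at t=0.4619
    x: enter (3,1) at t=0.5000
    y: enter (3,0) at t=1.6166 ← occupied
  → r_3 = 1.6166
beam 4: φ=135°, α=330°
  dir = (cos 330°, sin 330°) = (0.8660, -0.5000); from cell (4,2)
  next x-line at t=0.8660, next y-line at t=0.8000; Δt_x=1.1547, Δt_y=2.0000
    y: enter (4,1) at t=0.8000
    x: enter (5,1) at t=0.8660
    x: enter (6,1) at t=2.0207
    y: enter (6,0) at t=2.8000 ← occupied
  → r_4 = 2.8000

ranges = [1.8475, 3.7528, 1.6166, 2.8000]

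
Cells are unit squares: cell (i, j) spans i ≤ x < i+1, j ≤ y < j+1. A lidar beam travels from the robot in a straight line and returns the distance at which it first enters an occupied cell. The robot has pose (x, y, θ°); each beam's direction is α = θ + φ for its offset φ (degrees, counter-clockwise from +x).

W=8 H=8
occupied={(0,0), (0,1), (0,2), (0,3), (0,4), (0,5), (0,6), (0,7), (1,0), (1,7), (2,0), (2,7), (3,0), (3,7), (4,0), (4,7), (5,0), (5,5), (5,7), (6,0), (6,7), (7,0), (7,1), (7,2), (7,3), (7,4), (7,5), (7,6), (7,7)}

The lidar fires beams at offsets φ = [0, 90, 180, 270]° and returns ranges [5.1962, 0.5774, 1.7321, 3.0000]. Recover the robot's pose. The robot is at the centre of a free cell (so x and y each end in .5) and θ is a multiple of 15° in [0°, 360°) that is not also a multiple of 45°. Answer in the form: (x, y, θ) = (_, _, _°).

(x, y, θ) = (4.5, 5.5, 240°)

Enumerate (i+0.5, j+0.5, θ) over the 35 free cells and 16 admissible headings. For each, cast all 4 beams and compare to the given ranges.
  (4.5, 6.5, 75°): beam 1 = 0.5176 ≠ 5.1962 ✗
  (1.5, 4.5, 240°): beam 1 = 1.0000 ≠ 5.1962 ✗
  (4.5, 3.5, 165°): beam 1 = 3.6235 ≠ 5.1962 ✗
  (1.5, 3.5, 15°): beam 1 = 5.6940 ≠ 5.1962 ✗
  (4.5, 6.5, 345°): beam 1 = 2.5882 ≠ 5.1962 ✗
  …
  (4.5, 5.5, 240°): r_1=5.1962, r_2=0.5774, r_3=1.7321, r_4=3.0000 — all match ✓
No second candidate reproduces the full scan.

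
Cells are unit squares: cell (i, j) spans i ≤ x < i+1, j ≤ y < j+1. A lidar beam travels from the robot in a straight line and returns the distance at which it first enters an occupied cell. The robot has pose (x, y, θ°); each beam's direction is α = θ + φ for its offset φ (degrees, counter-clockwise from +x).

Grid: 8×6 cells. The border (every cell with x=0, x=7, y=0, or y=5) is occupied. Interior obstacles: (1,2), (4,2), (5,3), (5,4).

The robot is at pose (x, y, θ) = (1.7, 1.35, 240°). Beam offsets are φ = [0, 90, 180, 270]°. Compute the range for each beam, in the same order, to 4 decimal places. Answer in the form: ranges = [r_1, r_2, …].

ranges = [0.4041, 0.7000, 4.2147, 0.8083]

beam 1: φ=0°, α=240°
  d=(-0.5000,-0.8660)  start (1,1)  tX=1.4000 tY=0.4041  stride 1/|dx|=2.0000 1/|dy|=1.1547
    cross y-line → (1,0), t=0.4041 (wall)
  → r_1 = 0.4041
beam 2: φ=90°, α=330°
  d=(0.8660,-0.5000)  start (1,1)  tX=0.3464 tY=0.7000  stride 1/|dx|=1.1547 1/|dy|=2.0000
    cross x-line → (2,1), t=0.3464
    cross y-line → (2,0), t=0.7000 (wall)
  → r_2 = 0.7000
beam 3: φ=180°, α=60°
  d=(0.5000,0.8660)  start (1,1)  tX=0.6000 tY=0.7506  stride 1/|dx|=2.0000 1/|dy|=1.1547
    cross x-line → (2,1), t=0.6000
    cross y-line → (2,2), t=0.7506
    cross y-line → (2,3), t=1.9053
    cross x-line → (3,3), t=2.6000
    cross y-line → (3,4), t=3.0600
    cross y-line → (3,5), t=4.2147 (wall)
  → r_3 = 4.2147
beam 4: φ=270°, α=150°
  d=(-0.8660,0.5000)  start (1,1)  tX=0.8083 tY=1.3000  stride 1/|dx|=1.1547 1/|dy|=2.0000
    cross x-line → (0,1), t=0.8083 (wall)
  → r_4 = 0.8083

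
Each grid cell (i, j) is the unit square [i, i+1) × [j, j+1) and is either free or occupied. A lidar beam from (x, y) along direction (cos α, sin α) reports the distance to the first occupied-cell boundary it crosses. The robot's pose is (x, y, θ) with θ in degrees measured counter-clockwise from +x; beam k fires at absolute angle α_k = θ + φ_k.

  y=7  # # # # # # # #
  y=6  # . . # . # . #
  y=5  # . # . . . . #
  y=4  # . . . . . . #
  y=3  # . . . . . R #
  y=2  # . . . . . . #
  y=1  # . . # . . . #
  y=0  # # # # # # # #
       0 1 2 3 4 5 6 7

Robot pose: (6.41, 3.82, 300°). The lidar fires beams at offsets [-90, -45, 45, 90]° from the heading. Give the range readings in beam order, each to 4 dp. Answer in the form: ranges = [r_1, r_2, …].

beam 1: φ=-90°, α=210°
  d=(-0.8660,-0.5000)  start (6,3)  tX=0.4734 tY=1.6400  stride 1/|dx|=1.1547 1/|dy|=2.0000
    cross x-line → (5,3), t=0.4734
    cross x-line → (4,3), t=1.6281
    cross y-line → (4,2), t=1.6400
    cross x-line → (3,2), t=2.7828
    cross y-line → (3,1), t=3.6400 (wall)
  → r_1 = 3.6400
beam 2: φ=-45°, α=255°
  d=(-0.2588,-0.9659)  start (6,3)  tX=1.5841 tY=0.8489  stride 1/|dx|=3.8637 1/|dy|=1.0353
    cross y-line → (6,2), t=0.8489
    cross x-line → (5,2), t=1.5841
    cross y-line → (5,1), t=1.8842
    cross y-line → (5,0), t=2.9195 (wall)
  → r_2 = 2.9195
beam 3: φ=45°, α=345°
  d=(0.9659,-0.2588)  start (6,3)  tX=0.6108 tY=3.1682  stride 1/|dx|=1.0353 1/|dy|=3.8637
    cross x-line → (7,3), t=0.6108 (wall)
  → r_3 = 0.6108
beam 4: φ=90°, α=30°
  d=(0.8660,0.5000)  start (6,3)  tX=0.6813 tY=0.3600  stride 1/|dx|=1.1547 1/|dy|=2.0000
    cross y-line → (6,4), t=0.3600
    cross x-line → (7,4), t=0.6813 (wall)
  → r_4 = 0.6813

ranges = [3.6400, 2.9195, 0.6108, 0.6813]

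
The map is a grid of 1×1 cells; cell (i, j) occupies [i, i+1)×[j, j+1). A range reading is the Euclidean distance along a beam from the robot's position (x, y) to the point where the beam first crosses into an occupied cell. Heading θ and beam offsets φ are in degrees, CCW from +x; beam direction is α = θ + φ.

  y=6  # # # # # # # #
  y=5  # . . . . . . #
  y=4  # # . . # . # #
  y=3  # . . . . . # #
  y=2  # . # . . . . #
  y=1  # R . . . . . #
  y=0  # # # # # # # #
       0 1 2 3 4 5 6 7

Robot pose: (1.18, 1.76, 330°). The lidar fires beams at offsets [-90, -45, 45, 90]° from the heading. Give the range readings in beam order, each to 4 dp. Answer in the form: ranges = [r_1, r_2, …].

ranges = [0.3600, 0.7868, 0.9273, 4.8959]

beam 1: φ=-90°, α=240°
  d=(-0.5000,-0.8660)  start (1,1)  tX=0.3600 tY=0.8776  stride 1/|dx|=2.0000 1/|dy|=1.1547
    cross x-line → (0,1), t=0.3600 (wall)
  → r_1 = 0.3600
beam 2: φ=-45°, α=285°
  d=(0.2588,-0.9659)  start (1,1)  tX=3.1682 tY=0.7868  stride 1/|dx|=3.8637 1/|dy|=1.0353
    cross y-line → (1,0), t=0.7868 (wall)
  → r_2 = 0.7868
beam 3: φ=45°, α=15°
  d=(0.9659,0.2588)  start (1,1)  tX=0.8489 tY=0.9273  stride 1/|dx|=1.0353 1/|dy|=3.8637
    cross x-line → (2,1), t=0.8489
    cross y-line → (2,2), t=0.9273 (wall)
  → r_3 = 0.9273
beam 4: φ=90°, α=60°
  d=(0.5000,0.8660)  start (1,1)  tX=1.6400 tY=0.2771  stride 1/|dx|=2.0000 1/|dy|=1.1547
    cross y-line → (1,2), t=0.2771
    cross y-line → (1,3), t=1.4318
    cross x-line → (2,3), t=1.6400
    cross y-line → (2,4), t=2.5865
    cross x-line → (3,4), t=3.6400
    cross y-line → (3,5), t=3.7412
    cross y-line → (3,6), t=4.8959 (wall)
  → r_4 = 4.8959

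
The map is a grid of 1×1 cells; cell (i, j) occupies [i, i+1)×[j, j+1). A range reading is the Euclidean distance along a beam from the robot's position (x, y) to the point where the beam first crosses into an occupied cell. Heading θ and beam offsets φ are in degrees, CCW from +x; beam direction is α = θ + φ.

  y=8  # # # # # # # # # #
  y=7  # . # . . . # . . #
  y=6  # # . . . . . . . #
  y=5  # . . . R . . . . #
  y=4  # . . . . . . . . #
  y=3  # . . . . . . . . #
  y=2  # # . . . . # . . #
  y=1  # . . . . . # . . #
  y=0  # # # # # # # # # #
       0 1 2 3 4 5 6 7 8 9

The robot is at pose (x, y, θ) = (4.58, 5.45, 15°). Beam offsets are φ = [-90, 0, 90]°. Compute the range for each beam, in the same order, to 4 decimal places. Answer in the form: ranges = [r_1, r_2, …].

beam 1: φ=-90°, α=285°
  direction (0.2588, -0.9659); cell (4,5); t to first gridline: x 1.6228, y 0.4659 (then +3.8637 / +1.0353)
    (4,4) via y @ 0.4659
    (4,3) via y @ 1.5012
    (5,3) via x @ 1.6228
    (5,2) via y @ 2.5364
    (5,1) via y @ 3.5717
    (5,0) via y @ 4.6070  # hit
  → r_1 = 4.6070
beam 2: φ=0°, α=15°
  direction (0.9659, 0.2588); cell (4,5); t to first gridline: x 0.4348, y 2.1250 (then +1.0353 / +3.8637)
    (5,5) via x @ 0.4348
    (6,5) via x @ 1.4701
    (6,6) via y @ 2.1250
    (7,6) via x @ 2.5054
    (8,6) via x @ 3.5406
    (9,6) via x @ 4.5759  # hit
  → r_2 = 4.5759
beam 3: φ=90°, α=105°
  direction (-0.2588, 0.9659); cell (4,5); t to first gridline: x 2.2409, y 0.5694 (then +3.8637 / +1.0353)
    (4,6) via y @ 0.5694
    (4,7) via y @ 1.6047
    (3,7) via x @ 2.2409
    (3,8) via y @ 2.6400  # hit
  → r_3 = 2.6400

ranges = [4.6070, 4.5759, 2.6400]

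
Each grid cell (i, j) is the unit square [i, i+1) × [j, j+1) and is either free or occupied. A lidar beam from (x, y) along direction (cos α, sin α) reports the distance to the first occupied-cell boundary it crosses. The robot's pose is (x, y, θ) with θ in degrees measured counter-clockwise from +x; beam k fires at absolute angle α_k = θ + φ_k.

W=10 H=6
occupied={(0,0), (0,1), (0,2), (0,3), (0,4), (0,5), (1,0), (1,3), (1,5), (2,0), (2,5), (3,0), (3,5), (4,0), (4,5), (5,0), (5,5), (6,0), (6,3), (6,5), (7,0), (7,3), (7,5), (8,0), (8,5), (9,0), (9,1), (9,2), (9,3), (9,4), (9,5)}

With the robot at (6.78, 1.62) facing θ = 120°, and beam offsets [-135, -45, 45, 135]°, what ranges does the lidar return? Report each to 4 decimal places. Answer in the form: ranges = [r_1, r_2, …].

ranges = [2.2983, 1.4287, 5.3319, 0.6419]

beam 1: φ=-135°, α=345°
  d=(0.9659,-0.2588)  start (6,1)  tX=0.2278 tY=2.3955  stride 1/|dx|=1.0353 1/|dy|=3.8637
    cross x-line → (7,1), t=0.2278
    cross x-line → (8,1), t=1.2630
    cross x-line → (9,1), t=2.2983 (wall)
  → r_1 = 2.2983
beam 2: φ=-45°, α=75°
  d=(0.2588,0.9659)  start (6,1)  tX=0.8500 tY=0.3934  stride 1/|dx|=3.8637 1/|dy|=1.0353
    cross y-line → (6,2), t=0.3934
    cross x-line → (7,2), t=0.8500
    cross y-line → (7,3), t=1.4287 (wall)
  → r_2 = 1.4287
beam 3: φ=45°, α=165°
  d=(-0.9659,0.2588)  start (6,1)  tX=0.8075 tY=1.4682  stride 1/|dx|=1.0353 1/|dy|=3.8637
    cross x-line → (5,1), t=0.8075
    cross y-line → (5,2), t=1.4682
    cross x-line → (4,2), t=1.8428
    cross x-line → (3,2), t=2.8781
    cross x-line → (2,2), t=3.9133
    cross x-line → (1,2), t=4.9486
    cross y-line → (1,3), t=5.3319 (wall)
  → r_3 = 5.3319
beam 4: φ=135°, α=255°
  d=(-0.2588,-0.9659)  start (6,1)  tX=3.0137 tY=0.6419  stride 1/|dx|=3.8637 1/|dy|=1.0353
    cross y-line → (6,0), t=0.6419 (wall)
  → r_4 = 0.6419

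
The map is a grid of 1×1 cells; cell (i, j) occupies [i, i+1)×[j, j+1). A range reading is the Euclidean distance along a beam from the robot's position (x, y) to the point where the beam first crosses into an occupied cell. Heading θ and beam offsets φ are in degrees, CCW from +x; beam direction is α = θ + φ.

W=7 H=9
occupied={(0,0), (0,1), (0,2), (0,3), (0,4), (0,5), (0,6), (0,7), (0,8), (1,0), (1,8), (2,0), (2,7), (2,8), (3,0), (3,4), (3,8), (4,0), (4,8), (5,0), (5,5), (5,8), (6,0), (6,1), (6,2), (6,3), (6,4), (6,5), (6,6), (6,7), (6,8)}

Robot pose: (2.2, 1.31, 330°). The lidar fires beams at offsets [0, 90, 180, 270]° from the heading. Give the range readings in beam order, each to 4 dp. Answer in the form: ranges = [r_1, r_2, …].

beam 1: φ=0°, α=330°
  dir = (cos 330°, sin 330°) = (0.8660, -0.5000); from cell (2,1)
  next x-line at t=0.9238, next y-line at t=0.6200; Δt_x=1.1547, Δt_y=2.0000
    y: enter (2,0) at t=0.6200 ← occupied
  → r_1 = 0.6200
beam 2: φ=90°, α=60°
  dir = (cos 60°, sin 60°) = (0.5000, 0.8660); from cell (2,1)
  next x-line at t=1.6000, next y-line at t=0.7967; Δt_x=2.0000, Δt_y=1.1547
    y: enter (2,2) at t=0.7967
    x: enter (3,2) at t=1.6000
    y: enter (3,3) at t=1.9514
    y: enter (3,4) at t=3.1061 ← occupied
  → r_2 = 3.1061
beam 3: φ=180°, α=150°
  dir = (cos 150°, sin 150°) = (-0.8660, 0.5000); from cell (2,1)
  next x-line at t=0.2309, next y-line at t=1.3800; Δt_x=1.1547, Δt_y=2.0000
    x: enter (1,1) at t=0.2309
    y: enter (1,2) at t=1.3800
    x: enter (0,2) at t=1.3856 ← occupied
  → r_3 = 1.3856
beam 4: φ=270°, α=240°
  dir = (cos 240°, sin 240°) = (-0.5000, -0.8660); from cell (2,1)
  next x-line at t=0.4000, next y-line at t=0.3580; Δt_x=2.0000, Δt_y=1.1547
    y: enter (2,0) at t=0.3580 ← occupied
  → r_4 = 0.3580

ranges = [0.6200, 3.1061, 1.3856, 0.3580]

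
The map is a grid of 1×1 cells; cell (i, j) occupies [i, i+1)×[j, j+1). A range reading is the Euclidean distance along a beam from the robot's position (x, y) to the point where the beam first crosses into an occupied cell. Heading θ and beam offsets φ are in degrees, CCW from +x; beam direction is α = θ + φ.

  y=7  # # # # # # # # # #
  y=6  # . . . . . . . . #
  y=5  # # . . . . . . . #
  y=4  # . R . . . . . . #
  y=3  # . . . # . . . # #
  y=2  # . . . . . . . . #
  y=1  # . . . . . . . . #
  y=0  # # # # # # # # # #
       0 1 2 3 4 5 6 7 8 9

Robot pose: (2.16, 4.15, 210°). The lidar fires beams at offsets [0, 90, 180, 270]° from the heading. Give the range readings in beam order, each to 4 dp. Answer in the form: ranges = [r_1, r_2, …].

ranges = [1.3395, 3.6373, 5.7000, 0.9815]

beam 1: φ=0°, α=210°
  direction (-0.8660, -0.5000); cell (2,4); t to first gridline: x 0.1848, y 0.3000 (then +1.1547 / +2.0000)
    (1,4) via x @ 0.1848
    (1,3) via y @ 0.3000
    (0,3) via x @ 1.3395  # hit
  → r_1 = 1.3395
beam 2: φ=90°, α=300°
  direction (0.5000, -0.8660); cell (2,4); t to first gridline: x 1.6800, y 0.1732 (then +2.0000 / +1.1547)
    (2,3) via y @ 0.1732
    (2,2) via y @ 1.3279
    (3,2) via x @ 1.6800
    (3,1) via y @ 2.4826
    (3,0) via y @ 3.6373  # hit
  → r_2 = 3.6373
beam 3: φ=180°, α=30°
  direction (0.8660, 0.5000); cell (2,4); t to first gridline: x 0.9699, y 1.7000 (then +1.1547 / +2.0000)
    (3,4) via x @ 0.9699
    (3,5) via y @ 1.7000
    (4,5) via x @ 2.1246
    (5,5) via x @ 3.2793
    (5,6) via y @ 3.7000
    (6,6) via x @ 4.4341
    (7,6) via x @ 5.5888
    (7,7) via y @ 5.7000  # hit
  → r_3 = 5.7000
beam 4: φ=270°, α=120°
  direction (-0.5000, 0.8660); cell (2,4); t to first gridline: x 0.3200, y 0.9815 (then +2.0000 / +1.1547)
    (1,4) via x @ 0.3200
    (1,5) via y @ 0.9815  # hit
  → r_4 = 0.9815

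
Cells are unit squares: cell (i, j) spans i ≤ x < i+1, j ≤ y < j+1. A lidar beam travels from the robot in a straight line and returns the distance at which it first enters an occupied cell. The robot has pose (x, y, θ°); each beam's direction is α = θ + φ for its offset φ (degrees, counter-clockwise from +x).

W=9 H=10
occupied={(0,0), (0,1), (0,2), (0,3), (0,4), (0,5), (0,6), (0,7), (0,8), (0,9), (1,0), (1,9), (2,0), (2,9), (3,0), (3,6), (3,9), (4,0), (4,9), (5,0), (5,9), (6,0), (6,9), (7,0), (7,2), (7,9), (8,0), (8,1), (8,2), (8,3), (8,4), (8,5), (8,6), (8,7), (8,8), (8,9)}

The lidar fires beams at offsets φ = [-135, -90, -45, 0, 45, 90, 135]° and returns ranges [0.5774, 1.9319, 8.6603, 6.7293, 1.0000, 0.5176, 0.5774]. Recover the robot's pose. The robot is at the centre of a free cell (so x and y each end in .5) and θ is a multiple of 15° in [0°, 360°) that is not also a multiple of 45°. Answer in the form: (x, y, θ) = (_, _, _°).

Candidates: 54 free-cell centres × 16 headings = 864 poses. Raycast each; keep the one whose scan matches to 4 dp.
  (3.5, 2.5, 300°): beam 1 = 2.5882 ≠ 0.5774 ✗
  (2.5, 2.5, 75°): beam 1 = 1.7321 ≠ 0.5774 ✗
  (1.5, 7.5, 300°): beam 1 = 0.5176 ≠ 0.5774 ✗
  …
  (1.5, 8.5, 345°): r_1=0.5774, r_2=1.9319, r_3=8.6603, r_4=6.7293, r_5=1.0000, r_6=0.5176, r_7=0.5774 — all match ✓
No second candidate reproduces the full scan.

(x, y, θ) = (1.5, 8.5, 345°)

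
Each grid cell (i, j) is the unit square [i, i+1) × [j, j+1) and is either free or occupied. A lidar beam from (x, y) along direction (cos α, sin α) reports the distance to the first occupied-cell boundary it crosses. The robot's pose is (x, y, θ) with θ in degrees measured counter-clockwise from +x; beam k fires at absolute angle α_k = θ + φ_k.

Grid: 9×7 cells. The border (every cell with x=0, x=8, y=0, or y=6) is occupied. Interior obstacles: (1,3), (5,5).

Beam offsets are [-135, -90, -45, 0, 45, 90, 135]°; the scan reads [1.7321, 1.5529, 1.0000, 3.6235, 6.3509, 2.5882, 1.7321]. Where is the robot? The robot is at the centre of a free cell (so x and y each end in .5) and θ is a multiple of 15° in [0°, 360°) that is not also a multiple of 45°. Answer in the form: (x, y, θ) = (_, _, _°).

(x, y, θ) = (2.5, 4.5, 285°)

Enumerate (i+0.5, j+0.5, θ) over the 33 free cells and 16 admissible headings. For each, cast all 7 beams and compare to the given ranges.
  (3.5, 1.5, 30°): beam 1 = 0.5176 ≠ 1.7321 ✗
  (4.5, 1.5, 285°): beam 1 = 3.0000 ≠ 1.7321 ✗
  (1.5, 5.5, 75°): beam 1 = 5.1962 ≠ 1.7321 ✗
  …
  (2.5, 4.5, 285°): r_1=1.7321, r_2=1.5529, r_3=1.0000, r_4=3.6235, r_5=6.3509, r_6=2.5882, r_7=1.7321 — all match ✓
Only this pose fits every beam.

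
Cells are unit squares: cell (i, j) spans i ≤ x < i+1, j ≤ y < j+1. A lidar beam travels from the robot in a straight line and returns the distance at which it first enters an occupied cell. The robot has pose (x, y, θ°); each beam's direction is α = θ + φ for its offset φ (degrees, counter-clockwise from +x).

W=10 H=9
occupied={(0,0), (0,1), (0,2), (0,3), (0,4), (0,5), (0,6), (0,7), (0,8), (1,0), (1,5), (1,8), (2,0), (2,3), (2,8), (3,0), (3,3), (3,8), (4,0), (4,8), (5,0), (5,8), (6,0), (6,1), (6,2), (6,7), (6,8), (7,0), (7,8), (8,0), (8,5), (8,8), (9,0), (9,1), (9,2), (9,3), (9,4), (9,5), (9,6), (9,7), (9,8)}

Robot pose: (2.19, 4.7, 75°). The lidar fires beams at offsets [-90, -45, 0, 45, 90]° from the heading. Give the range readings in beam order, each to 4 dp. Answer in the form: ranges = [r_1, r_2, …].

beam 1: φ=-90°, α=345°
  cosα=0.9659 sinα=-0.2588 | (2,4) | tMaxX 0.8386 tMaxY 2.7046 | tΔX 1.0353 tΔY 3.8637
    t=0.8386 [x] (3,4)
    t=1.8738 [x] (4,4)
    t=2.7046 [y] (4,3)
    t=2.9091 [x] (5,3)
    t=3.9444 [x] (6,3)
    t=4.9797 [x] (7,3)
    t=6.0150 [x] (8,3)
    t=6.5683 [y] (8,2)
    t=7.0502 [x] (9,2) — stop
  → r_1 = 7.0502
beam 2: φ=-45°, α=30°
  cosα=0.8660 sinα=0.5000 | (2,4) | tMaxX 0.9353 tMaxY 0.6000 | tΔX 1.1547 tΔY 2.0000
    t=0.6000 [y] (2,5)
    t=0.9353 [x] (3,5)
    t=2.0900 [x] (4,5)
    t=2.6000 [y] (4,6)
    t=3.2447 [x] (5,6)
    t=4.3994 [x] (6,6)
    t=4.6000 [y] (6,7) — stop
  → r_2 = 4.6000
beam 3: φ=0°, α=75°
  cosα=0.2588 sinα=0.9659 | (2,4) | tMaxX 3.1296 tMaxY 0.3106 | tΔX 3.8637 tΔY 1.0353
    t=0.3106 [y] (2,5)
    t=1.3459 [y] (2,6)
    t=2.3811 [y] (2,7)
    t=3.1296 [x] (3,7)
    t=3.4164 [y] (3,8) — stop
  → r_3 = 3.4164
beam 4: φ=45°, α=120°
  cosα=-0.5000 sinα=0.8660 | (2,4) | tMaxX 0.3800 tMaxY 0.3464 | tΔX 2.0000 tΔY 1.1547
    t=0.3464 [y] (2,5)
    t=0.3800 [x] (1,5) — stop
  → r_4 = 0.3800
beam 5: φ=90°, α=165°
  cosα=-0.9659 sinα=0.2588 | (2,4) | tMaxX 0.1967 tMaxY 1.1591 | tΔX 1.0353 tΔY 3.8637
    t=0.1967 [x] (1,4)
    t=1.1591 [y] (1,5) — stop
  → r_5 = 1.1591

ranges = [7.0502, 4.6000, 3.4164, 0.3800, 1.1591]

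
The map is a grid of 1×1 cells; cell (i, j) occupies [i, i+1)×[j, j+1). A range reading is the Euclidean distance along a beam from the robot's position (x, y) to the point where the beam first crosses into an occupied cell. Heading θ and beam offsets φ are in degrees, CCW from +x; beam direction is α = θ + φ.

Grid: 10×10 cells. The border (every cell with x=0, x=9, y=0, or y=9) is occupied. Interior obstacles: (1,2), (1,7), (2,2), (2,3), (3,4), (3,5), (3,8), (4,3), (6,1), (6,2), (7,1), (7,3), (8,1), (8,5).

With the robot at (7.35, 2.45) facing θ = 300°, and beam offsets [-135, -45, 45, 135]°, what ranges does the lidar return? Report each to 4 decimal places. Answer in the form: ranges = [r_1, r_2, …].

ranges = [0.3623, 0.4659, 1.7082, 0.5694]

beam 1: φ=-135°, α=165°
  d=(-0.9659,0.2588)  start (7,2)  tX=0.3623 tY=2.1250  stride 1/|dx|=1.0353 1/|dy|=3.8637
    cross x-line → (6,2), t=0.3623 (wall)
  → r_1 = 0.3623
beam 2: φ=-45°, α=255°
  d=(-0.2588,-0.9659)  start (7,2)  tX=1.3523 tY=0.4659  stride 1/|dx|=3.8637 1/|dy|=1.0353
    cross y-line → (7,1), t=0.4659 (wall)
  → r_2 = 0.4659
beam 3: φ=45°, α=345°
  d=(0.9659,-0.2588)  start (7,2)  tX=0.6729 tY=1.7387  stride 1/|dx|=1.0353 1/|dy|=3.8637
    cross x-line → (8,2), t=0.6729
    cross x-line → (9,2), t=1.7082 (wall)
  → r_3 = 1.7082
beam 4: φ=135°, α=75°
  d=(0.2588,0.9659)  start (7,2)  tX=2.5114 tY=0.5694  stride 1/|dx|=3.8637 1/|dy|=1.0353
    cross y-line → (7,3), t=0.5694 (wall)
  → r_4 = 0.5694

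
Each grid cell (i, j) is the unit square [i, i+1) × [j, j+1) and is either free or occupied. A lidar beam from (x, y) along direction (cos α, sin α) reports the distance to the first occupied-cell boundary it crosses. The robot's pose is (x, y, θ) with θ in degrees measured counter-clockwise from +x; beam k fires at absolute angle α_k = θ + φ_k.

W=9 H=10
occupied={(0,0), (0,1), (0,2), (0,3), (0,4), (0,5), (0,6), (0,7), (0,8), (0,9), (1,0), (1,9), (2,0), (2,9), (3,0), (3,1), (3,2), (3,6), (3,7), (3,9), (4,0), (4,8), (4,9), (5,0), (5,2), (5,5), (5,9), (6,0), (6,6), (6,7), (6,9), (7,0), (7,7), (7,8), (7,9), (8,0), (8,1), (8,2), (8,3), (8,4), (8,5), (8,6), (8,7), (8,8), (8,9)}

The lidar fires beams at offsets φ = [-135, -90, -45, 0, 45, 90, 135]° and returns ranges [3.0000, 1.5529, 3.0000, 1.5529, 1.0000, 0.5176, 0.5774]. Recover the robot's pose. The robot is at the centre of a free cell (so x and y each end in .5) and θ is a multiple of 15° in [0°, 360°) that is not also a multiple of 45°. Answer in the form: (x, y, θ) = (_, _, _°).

Candidates: 45 free-cell centres × 16 headings = 720 poses. Raycast each; keep the one whose scan matches to 4 dp.
  (4.5, 2.5, 210°): beam 1 = 2.5882 ≠ 3.0000 ✗
  (2.5, 2.5, 285°): beam 1 = 1.7321 ≠ 3.0000 ✗
  (5.5, 8.5, 285°): beam 1 = 0.5774 ≠ 3.0000 ✗
  …
  (7.5, 2.5, 255°): r_1=3.0000, r_2=1.5529, r_3=3.0000, r_4=1.5529, r_5=1.0000, r_6=0.5176, r_7=0.5774 — all match ✓
Unique over the lattice → pose = (7.5, 2.5, 255°).

(x, y, θ) = (7.5, 2.5, 255°)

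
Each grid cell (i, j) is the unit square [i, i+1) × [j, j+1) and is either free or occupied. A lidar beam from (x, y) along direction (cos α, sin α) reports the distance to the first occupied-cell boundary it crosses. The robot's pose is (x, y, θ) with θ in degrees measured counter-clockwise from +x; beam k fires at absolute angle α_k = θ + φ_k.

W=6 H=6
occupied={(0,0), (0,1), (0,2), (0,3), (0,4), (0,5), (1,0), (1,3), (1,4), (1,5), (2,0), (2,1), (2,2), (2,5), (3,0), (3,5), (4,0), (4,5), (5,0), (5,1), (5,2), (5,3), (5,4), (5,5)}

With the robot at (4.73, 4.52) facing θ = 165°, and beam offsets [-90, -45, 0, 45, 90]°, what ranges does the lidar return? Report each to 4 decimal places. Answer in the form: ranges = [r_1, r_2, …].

beam 1: φ=-90°, α=75°
  dir = (cos 75°, sin 75°) = (0.2588, 0.9659); from cell (4,4)
  next x-line at t=1.0432, next y-line at t=0.4969; Δt_x=3.8637, Δt_y=1.0353
    y: enter (4,5) at t=0.4969 ← occupied
  → r_1 = 0.4969
beam 2: φ=-45°, α=120°
  dir = (cos 120°, sin 120°) = (-0.5000, 0.8660); from cell (4,4)
  next x-line at t=1.4600, next y-line at t=0.5543; Δt_x=2.0000, Δt_y=1.1547
    y: enter (4,5) at t=0.5543 ← occupied
  → r_2 = 0.5543
beam 3: φ=0°, α=165°
  dir = (cos 165°, sin 165°) = (-0.9659, 0.2588); from cell (4,4)
  next x-line at t=0.7558, next y-line at t=1.8546; Δt_x=1.0353, Δt_y=3.8637
    x: enter (3,4) at t=0.7558
    x: enter (2,4) at t=1.7910
    y: enter (2,5) at t=1.8546 ← occupied
  → r_3 = 1.8546
beam 4: φ=45°, α=210°
  dir = (cos 210°, sin 210°) = (-0.8660, -0.5000); from cell (4,4)
  next x-line at t=0.8429, next y-line at t=1.0400; Δt_x=1.1547, Δt_y=2.0000
    x: enter (3,4) at t=0.8429
    y: enter (3,3) at t=1.0400
    x: enter (2,3) at t=1.9976
    y: enter (2,2) at t=3.0400 ← occupied
  → r_4 = 3.0400
beam 5: φ=90°, α=255°
  dir = (cos 255°, sin 255°) = (-0.2588, -0.9659); from cell (4,4)
  next x-line at t=2.8205, next y-line at t=0.5383; Δt_x=3.8637, Δt_y=1.0353
    y: enter (4,3) at t=0.5383
    y: enter (4,2) at t=1.5736
    y: enter (4,1) at t=2.6089
    x: enter (3,1) at t=2.8205
    y: enter (3,0) at t=3.6442 ← occupied
  → r_5 = 3.6442

ranges = [0.4969, 0.5543, 1.8546, 3.0400, 3.6442]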